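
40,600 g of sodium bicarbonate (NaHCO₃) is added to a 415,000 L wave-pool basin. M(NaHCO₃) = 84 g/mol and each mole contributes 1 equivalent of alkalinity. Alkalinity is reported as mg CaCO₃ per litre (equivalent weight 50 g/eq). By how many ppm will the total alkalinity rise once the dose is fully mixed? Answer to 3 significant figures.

58.2 ppm

Moles of NaHCO₃: 40,600 g ÷ 84 g/mol = 483.3 mol → 483.3 eq of alkalinity.
As CaCO₃: 483.3 eq × 50 g/eq = 24,170 g.
Rise: 24,170 g / 415,000 L × 1000 = 58.23 mg/L.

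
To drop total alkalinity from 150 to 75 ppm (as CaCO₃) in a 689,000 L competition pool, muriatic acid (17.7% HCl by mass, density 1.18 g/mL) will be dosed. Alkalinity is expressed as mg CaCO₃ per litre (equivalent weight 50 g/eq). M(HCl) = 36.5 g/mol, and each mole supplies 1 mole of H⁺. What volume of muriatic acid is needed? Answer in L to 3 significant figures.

181 L

Alkalinity to neutralize: (150 − 75) = 75 mg/L as CaCO₃ × 689,000 L = 51,680 g as CaCO₃.
Equivalents of H⁺ required: 51,680 ÷ 50 g/eq = 1034 eq = 1034 mol HCl.
Mass of HCl: 1034 × 36.5 = 37,720 g.
Mass of 17.7% solution: 37,720 / 0.177 = 213,100 g.
Volume: 213,100 g ÷ 1.18 g/mL = 180,600 mL.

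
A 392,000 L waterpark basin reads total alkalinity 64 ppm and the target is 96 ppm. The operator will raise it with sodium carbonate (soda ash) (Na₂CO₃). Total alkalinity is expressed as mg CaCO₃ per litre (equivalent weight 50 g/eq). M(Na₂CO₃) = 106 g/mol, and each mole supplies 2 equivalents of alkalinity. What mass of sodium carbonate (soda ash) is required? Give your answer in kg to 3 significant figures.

13.3 kg

Alkalinity to add: (96 − 64) = 32 mg/L as CaCO₃ × 392,000 L = 12,540 g as CaCO₃.
Equivalents: 12,540 g ÷ 50 g/eq = 250.9 eq.
Each mole of Na₂CO₃ supplies 2 eq, so 250.9 / 2 = 125.4 mol.
Mass: 125.4 mol × 106 g/mol = 13,300 g.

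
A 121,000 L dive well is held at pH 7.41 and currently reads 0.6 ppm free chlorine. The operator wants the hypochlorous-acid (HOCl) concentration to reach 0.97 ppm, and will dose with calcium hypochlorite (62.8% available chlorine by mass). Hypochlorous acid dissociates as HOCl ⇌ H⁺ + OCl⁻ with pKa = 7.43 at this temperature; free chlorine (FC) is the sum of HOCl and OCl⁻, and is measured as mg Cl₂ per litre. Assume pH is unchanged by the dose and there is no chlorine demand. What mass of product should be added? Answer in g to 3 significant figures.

250 g

[OCl⁻]/[HOCl] = 10^(pH − pKa) = 10^(7.41 − 7.43) = 0.955; fraction as HOCl = 1/(1 + 0.955) = 0.5115.
Free chlorine required for 0.97 ppm HOCl: 0.97 / 0.5115 = 1.896 ppm.
FC to add: 1.896 − 0.6 = 1.296 mg/L as Cl₂.
Cl₂ equivalent: 1.296 mg/L × 121,000 L = 156.9 g.
Product at 62.8% available Cl: 156.9 / 0.628 = 249.8 g.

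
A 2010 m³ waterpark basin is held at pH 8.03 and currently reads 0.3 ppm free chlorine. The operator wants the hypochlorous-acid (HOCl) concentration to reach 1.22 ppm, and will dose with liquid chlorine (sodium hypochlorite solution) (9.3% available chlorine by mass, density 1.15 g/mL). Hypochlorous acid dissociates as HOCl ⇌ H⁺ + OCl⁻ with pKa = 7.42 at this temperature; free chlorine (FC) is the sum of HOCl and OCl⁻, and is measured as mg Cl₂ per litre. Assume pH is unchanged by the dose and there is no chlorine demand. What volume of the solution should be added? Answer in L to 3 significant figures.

111 L

Volume: 2010 m³ = 2,010,000 L.
[OCl⁻]/[HOCl] = 10^(pH − pKa) = 10^(8.03 − 7.42) = 4.074; fraction as HOCl = 1/(1 + 4.074) = 0.1971.
Free chlorine required for 1.22 ppm HOCl: 1.22 / 0.1971 = 6.19 ppm.
FC to add: 6.19 − 0.3 = 5.89 mg/L as Cl₂.
Cl₂ equivalent: 5.89 mg/L × 2,010,000 L = 11,840 g.
Product at 9.3% available Cl: 11,840 / 0.093 = 127,300 g.
Volume: 127,300 g ÷ 1.15 g/mL = 110,700 mL.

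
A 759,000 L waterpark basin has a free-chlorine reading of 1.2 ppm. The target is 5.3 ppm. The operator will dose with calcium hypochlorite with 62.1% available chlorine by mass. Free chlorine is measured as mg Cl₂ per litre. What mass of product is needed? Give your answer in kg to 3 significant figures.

5.01 kg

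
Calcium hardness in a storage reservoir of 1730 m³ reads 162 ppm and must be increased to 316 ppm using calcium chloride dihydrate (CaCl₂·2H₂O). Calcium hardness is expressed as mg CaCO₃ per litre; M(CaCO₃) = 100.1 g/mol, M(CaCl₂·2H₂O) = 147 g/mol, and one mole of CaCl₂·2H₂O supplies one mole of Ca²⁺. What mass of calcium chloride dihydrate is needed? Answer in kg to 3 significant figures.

Volume: 1730 m³ = 1,730,000 L.
Hardness to add: (316 − 162) = 154 mg/L as CaCO₃ × 1,730,000 L = 266,400 g as CaCO₃.
Moles of Ca²⁺ (1 mol Ca²⁺ ≡ 1 mol CaCO₃): 266,400 / 100.1 g/mol = 2662 mol.
Mass of CaCl₂·2H₂O: 2662 × 147 = 391,200 g.

391 kg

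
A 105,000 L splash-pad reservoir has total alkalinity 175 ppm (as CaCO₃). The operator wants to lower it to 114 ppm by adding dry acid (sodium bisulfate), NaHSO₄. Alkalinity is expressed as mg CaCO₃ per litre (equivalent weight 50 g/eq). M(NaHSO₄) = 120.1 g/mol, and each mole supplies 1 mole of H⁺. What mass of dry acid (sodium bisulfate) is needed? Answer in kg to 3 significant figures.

15.4 kg

Alkalinity to neutralize: (175 − 114) = 61 mg/L as CaCO₃ × 105,000 L = 6405 g as CaCO₃.
Equivalents of H⁺ required: 6405 ÷ 50 g/eq = 128.1 eq = 128.1 mol NaHSO₄.
Mass of NaHSO₄: 128.1 × 120.1 = 15,380 g.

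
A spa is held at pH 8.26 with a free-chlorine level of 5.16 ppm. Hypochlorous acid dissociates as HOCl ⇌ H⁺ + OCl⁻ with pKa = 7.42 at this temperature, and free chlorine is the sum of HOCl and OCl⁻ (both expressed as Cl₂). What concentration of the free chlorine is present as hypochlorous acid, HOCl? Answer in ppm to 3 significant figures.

[OCl⁻]/[HOCl] = 10^(pH − pKa) = 10^(8.26 − 7.42) = 10^0.84 = 6.918.
Fraction as HOCl = 1 / (1 + 6.918) = 0.1263.
HOCl = 0.1263 × 5.16 ppm = 0.6517 ppm.

0.652 ppm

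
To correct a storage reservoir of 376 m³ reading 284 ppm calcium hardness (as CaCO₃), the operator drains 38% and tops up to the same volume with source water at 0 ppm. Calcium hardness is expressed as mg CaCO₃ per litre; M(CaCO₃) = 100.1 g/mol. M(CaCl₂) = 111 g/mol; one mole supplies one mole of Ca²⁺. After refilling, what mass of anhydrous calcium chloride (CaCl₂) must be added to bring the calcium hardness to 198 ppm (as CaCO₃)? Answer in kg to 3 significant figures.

9.14 kg

Volume: 376 m³ = 376,000 L.
After draining 38% and refilling: 284 × 0.62 + 0 × 0.38 = 176.08 ppm.
Deficit to target: 198 − 176.08 = 21.92 mg/L.
As CaCO₃: 21.92 mg/L × 376,000 L = 8242 g; ÷ 100.1 = 82.34 mol Ca²⁺.
Mass: 82.34 × 111 = 9139 g.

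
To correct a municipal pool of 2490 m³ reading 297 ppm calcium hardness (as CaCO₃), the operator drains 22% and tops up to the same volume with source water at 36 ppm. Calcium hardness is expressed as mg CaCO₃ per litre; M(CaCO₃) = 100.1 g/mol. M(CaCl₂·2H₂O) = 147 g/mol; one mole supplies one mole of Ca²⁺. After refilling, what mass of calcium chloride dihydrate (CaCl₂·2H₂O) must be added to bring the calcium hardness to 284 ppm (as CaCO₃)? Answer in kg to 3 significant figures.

Volume: 2490 m³ = 2,490,000 L.
After draining 22% and refilling: 297 × 0.78 + 36 × 0.22 = 239.58 ppm.
Deficit to target: 284 − 239.58 = 44.42 mg/L.
As CaCO₃: 44.42 mg/L × 2,490,000 L = 110,600 g; ÷ 100.1 = 1105 mol Ca²⁺.
Mass: 1105 × 147 = 162,400 g.

162 kg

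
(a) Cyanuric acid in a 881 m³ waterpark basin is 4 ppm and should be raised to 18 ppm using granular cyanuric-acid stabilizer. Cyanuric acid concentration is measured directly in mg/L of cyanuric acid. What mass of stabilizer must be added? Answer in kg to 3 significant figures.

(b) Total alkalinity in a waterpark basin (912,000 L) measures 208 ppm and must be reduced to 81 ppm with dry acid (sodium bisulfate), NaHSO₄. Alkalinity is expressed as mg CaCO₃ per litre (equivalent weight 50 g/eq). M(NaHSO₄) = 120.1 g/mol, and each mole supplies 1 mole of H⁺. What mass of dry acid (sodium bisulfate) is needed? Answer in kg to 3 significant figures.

(a) 12.3 kg; (b) 278 kg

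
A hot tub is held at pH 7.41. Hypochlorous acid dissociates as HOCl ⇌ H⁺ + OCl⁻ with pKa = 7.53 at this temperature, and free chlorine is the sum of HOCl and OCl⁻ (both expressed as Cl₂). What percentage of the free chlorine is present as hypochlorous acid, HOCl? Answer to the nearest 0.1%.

56.9%

[OCl⁻]/[HOCl] = 10^(pH − pKa) = 10^(7.41 − 7.53) = 10^-0.12 = 0.7586.
Fraction as HOCl = 1 / (1 + 0.7586) = 0.5686.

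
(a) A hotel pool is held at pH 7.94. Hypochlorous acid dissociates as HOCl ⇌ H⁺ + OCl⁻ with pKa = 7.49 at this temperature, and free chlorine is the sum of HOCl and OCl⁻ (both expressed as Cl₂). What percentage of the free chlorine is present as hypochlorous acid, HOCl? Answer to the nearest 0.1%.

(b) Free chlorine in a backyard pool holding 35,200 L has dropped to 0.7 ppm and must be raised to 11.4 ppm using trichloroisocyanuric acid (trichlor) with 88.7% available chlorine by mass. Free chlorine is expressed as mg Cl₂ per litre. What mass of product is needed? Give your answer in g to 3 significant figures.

(a) [OCl⁻]/[HOCl] = 10^(pH − pKa) = 10^(7.94 − 7.49) = 10^0.45 = 2.818.
(a) Fraction as HOCl = 1 / (1 + 2.818) = 0.2619.

(b) Chlorine deficit: 11.4 − 0.7 = 10.7 ppm = 10.7 mg/L as Cl₂.
(b) Cl₂ equivalent needed: 10.7 mg/L × 35,200 L = 376,600 mg = 376.6 g.
(b) Product at 88.7% available chlorine: 376.6 / 0.887 = 424.6 g.

(a) 26.2%; (b) 425 g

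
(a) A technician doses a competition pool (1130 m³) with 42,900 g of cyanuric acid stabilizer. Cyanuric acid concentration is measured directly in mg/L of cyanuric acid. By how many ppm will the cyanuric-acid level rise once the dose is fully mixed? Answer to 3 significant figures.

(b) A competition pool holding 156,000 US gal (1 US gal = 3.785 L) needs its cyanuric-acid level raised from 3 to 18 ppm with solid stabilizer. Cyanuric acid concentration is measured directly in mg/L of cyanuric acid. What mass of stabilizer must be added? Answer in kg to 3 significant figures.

(a) Volume: 1130 m³ = 1,130,000 L.
(a) Rise: 42,900 g / 1,130,000 L × 1000 = 37.96 mg/L.

(b) Volume: 156,000 US gal × 3.785 L/gal = 590,460 L.
(b) CYA to add: (18 − 3) = 15 mg/L × 590,460 L = 8857 g cyanuric acid.

(a) 38.0 ppm; (b) 8.86 kg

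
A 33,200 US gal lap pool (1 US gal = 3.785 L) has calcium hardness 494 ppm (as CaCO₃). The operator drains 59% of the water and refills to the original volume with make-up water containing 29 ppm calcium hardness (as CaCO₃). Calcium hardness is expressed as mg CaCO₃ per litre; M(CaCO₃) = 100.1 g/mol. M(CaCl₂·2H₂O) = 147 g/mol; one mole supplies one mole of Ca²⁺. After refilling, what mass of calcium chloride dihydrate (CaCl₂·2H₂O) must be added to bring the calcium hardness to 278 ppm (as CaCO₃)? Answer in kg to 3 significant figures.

10.8 kg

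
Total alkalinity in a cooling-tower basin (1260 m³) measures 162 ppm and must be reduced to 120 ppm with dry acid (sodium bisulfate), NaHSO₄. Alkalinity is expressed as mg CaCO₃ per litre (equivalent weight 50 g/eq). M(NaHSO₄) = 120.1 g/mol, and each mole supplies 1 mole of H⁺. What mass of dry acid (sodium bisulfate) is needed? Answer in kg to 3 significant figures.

127 kg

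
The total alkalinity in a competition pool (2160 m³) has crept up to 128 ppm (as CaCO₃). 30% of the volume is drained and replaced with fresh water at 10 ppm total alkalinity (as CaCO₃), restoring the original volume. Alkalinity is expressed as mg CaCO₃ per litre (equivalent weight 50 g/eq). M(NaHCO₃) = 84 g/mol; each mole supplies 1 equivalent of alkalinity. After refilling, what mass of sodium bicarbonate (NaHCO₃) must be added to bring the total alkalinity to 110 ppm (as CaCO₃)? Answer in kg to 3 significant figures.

Volume: 2160 m³ = 2,160,000 L.
After draining 30% and refilling: 128 × 0.70 + 10 × 0.30 = 92.6 ppm.
Deficit to target: 110 − 92.6 = 17.4 mg/L.
As CaCO₃: 17.4 mg/L × 2,160,000 L = 37,580 g; ÷ 50 g/eq ÷ 1 = 751.7 mol NaHCO₃.
Mass: 751.7 × 84 = 63,140 g.

63.1 kg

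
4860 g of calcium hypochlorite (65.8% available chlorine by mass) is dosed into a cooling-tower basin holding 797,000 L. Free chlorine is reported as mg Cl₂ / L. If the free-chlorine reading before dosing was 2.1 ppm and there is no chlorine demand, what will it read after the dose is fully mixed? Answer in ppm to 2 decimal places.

Available chlorine delivered: 4860 g × 0.658 = 3198 g as Cl₂.
Concentration rise: 3198 g / 797,000 L = 4.012 mg/L = 4.01 ppm.
Final FC: 2.1 + 4.01 = 6.11 ppm.

6.11 ppm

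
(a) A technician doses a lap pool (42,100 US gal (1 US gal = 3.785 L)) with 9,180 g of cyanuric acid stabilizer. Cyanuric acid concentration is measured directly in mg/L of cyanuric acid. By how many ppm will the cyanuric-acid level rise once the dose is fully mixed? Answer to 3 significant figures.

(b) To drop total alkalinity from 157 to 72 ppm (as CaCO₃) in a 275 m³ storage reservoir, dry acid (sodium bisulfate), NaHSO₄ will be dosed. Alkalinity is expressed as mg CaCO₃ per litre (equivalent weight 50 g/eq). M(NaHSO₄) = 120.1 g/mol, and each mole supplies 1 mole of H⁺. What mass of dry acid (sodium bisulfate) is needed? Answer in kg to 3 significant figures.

(a) 57.6 ppm; (b) 56.1 kg

(a) Volume: 42,100 US gal × 3.785 L/gal = 159,348 L.
(a) Rise: 9,180 g / 159,348 L × 1000 = 57.61 mg/L.

(b) Volume: 275 m³ = 275,000 L.
(b) Alkalinity to neutralize: (157 − 72) = 85 mg/L as CaCO₃ × 275,000 L = 23,380 g as CaCO₃.
(b) Equivalents of H⁺ required: 23,380 ÷ 50 g/eq = 467.5 eq = 467.5 mol NaHSO₄.
(b) Mass of NaHSO₄: 467.5 × 120.1 = 56,150 g.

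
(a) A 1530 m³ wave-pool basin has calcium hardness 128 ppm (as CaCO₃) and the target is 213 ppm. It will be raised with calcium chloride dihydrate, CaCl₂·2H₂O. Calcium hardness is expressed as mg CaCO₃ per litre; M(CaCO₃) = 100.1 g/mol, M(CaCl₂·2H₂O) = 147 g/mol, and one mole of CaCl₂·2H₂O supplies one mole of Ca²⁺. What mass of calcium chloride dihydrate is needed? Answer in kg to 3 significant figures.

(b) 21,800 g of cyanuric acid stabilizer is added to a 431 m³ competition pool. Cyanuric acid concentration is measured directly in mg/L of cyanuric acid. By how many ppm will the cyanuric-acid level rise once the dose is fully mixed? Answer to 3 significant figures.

(a) 191 kg; (b) 50.6 ppm

(a) Volume: 1530 m³ = 1,530,000 L.
(a) Hardness to add: (213 − 128) = 85 mg/L as CaCO₃ × 1,530,000 L = 130,000 g as CaCO₃.
(a) Moles of Ca²⁺ (1 mol Ca²⁺ ≡ 1 mol CaCO₃): 130,000 / 100.1 g/mol = 1299 mol.
(a) Mass of CaCl₂·2H₂O: 1299 × 147 = 191,000 g.

(b) Volume: 431 m³ = 431,000 L.
(b) Rise: 21,800 g / 431,000 L × 1000 = 50.58 mg/L.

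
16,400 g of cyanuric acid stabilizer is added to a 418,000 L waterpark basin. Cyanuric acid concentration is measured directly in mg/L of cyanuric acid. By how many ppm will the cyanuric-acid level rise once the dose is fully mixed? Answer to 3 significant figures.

39.2 ppm

Rise: 16,400 g / 418,000 L × 1000 = 39.23 mg/L.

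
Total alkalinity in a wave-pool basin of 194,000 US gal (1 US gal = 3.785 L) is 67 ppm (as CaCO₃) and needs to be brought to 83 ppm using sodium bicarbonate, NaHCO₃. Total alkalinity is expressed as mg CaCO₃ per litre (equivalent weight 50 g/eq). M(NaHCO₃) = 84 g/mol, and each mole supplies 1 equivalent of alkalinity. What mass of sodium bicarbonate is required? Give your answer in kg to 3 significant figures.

19.7 kg

Volume: 194,000 US gal × 3.785 L/gal = 734,290 L.
Alkalinity to add: (83 − 67) = 16 mg/L as CaCO₃ × 734,290 L = 11,750 g as CaCO₃.
Equivalents: 11,750 g ÷ 50 g/eq = 235 eq.
NaHCO₃ supplies 1 eq per mole → 235 mol.
Mass: 235 mol × 84 g/mol = 19,740 g.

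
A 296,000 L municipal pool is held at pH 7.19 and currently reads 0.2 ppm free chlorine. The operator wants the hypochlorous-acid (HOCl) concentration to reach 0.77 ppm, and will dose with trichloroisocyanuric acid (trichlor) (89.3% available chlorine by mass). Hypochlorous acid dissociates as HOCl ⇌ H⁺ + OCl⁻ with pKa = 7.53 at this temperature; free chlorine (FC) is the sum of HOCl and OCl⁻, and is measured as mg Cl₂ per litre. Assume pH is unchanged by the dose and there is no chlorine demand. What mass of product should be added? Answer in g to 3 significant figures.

306 g

[OCl⁻]/[HOCl] = 10^(pH − pKa) = 10^(7.19 − 7.53) = 0.4571; fraction as HOCl = 1/(1 + 0.4571) = 0.6863.
Free chlorine required for 0.77 ppm HOCl: 0.77 / 0.6863 = 1.122 ppm.
FC to add: 1.122 − 0.2 = 0.922 mg/L as Cl₂.
Cl₂ equivalent: 0.922 mg/L × 296,000 L = 272.9 g.
Product at 89.3% available Cl: 272.9 / 0.893 = 305.6 g.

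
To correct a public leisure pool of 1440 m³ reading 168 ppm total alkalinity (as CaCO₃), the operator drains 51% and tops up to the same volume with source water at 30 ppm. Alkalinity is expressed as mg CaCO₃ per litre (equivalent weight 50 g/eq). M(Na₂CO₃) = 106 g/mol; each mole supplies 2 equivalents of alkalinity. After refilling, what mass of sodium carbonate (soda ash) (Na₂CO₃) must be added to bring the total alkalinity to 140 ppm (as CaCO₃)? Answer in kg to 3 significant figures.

64.7 kg

Volume: 1440 m³ = 1,440,000 L.
After draining 51% and refilling: 168 × 0.49 + 30 × 0.51 = 97.62 ppm.
Deficit to target: 140 − 97.62 = 42.38 mg/L.
As CaCO₃: 42.38 mg/L × 1,440,000 L = 61,030 g; ÷ 50 g/eq ÷ 2 = 610.3 mol Na₂CO₃.
Mass: 610.3 × 106 = 64,690 g.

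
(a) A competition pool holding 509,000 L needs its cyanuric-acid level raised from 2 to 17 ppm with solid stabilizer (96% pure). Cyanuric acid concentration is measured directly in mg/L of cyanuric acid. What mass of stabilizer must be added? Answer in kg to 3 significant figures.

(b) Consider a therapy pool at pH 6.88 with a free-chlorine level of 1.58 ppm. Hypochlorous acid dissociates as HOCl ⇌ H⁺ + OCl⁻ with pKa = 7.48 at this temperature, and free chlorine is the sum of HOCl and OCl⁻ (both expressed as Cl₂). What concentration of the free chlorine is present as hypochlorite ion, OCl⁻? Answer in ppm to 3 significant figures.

(a) 7.95 kg; (b) 0.317 ppm

(a) CYA to add: (17 − 2) = 15 mg/L × 509,000 L = 7635 g cyanuric acid.
(a) At 96% purity: 7635 / 0.96 = 7953 g product.

(b) [OCl⁻]/[HOCl] = 10^(pH − pKa) = 10^(6.88 − 7.48) = 10^-0.60 = 0.2512.
(b) Fraction as HOCl = 1 / (1 + 0.2512) = 0.7992.
(b) OCl⁻ = (1 − 0.7992) × 1.58 ppm = 0.3172 ppm.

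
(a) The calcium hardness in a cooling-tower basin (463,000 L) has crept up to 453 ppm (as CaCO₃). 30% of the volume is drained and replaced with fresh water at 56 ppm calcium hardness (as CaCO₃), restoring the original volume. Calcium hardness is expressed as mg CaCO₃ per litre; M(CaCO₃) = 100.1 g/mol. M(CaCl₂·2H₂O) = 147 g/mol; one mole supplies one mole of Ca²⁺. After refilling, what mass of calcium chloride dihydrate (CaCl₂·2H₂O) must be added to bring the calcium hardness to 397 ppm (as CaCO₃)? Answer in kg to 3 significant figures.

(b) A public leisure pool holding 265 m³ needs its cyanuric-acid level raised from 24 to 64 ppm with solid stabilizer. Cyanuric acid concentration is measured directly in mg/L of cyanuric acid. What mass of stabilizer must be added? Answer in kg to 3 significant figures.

(a) After draining 30% and refilling: 453 × 0.70 + 56 × 0.30 = 333.9 ppm.
(a) Deficit to target: 397 − 333.9 = 63.1 mg/L.
(a) As CaCO₃: 63.1 mg/L × 463,000 L = 29,220 g; ÷ 100.1 = 291.9 mol Ca²⁺.
(a) Mass: 291.9 × 147 = 42,900 g.

(b) Volume: 265 m³ = 265,000 L.
(b) CYA to add: (64 − 24) = 40 mg/L × 265,000 L = 10,600 g cyanuric acid.

(a) 42.9 kg; (b) 10.6 kg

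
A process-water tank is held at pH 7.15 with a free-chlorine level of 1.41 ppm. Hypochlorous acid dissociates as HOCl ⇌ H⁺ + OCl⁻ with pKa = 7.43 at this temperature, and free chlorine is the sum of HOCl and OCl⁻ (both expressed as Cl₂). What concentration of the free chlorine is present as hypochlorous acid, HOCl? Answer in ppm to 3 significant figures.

0.925 ppm

[OCl⁻]/[HOCl] = 10^(pH − pKa) = 10^(7.15 − 7.43) = 10^-0.28 = 0.5248.
Fraction as HOCl = 1 / (1 + 0.5248) = 0.6558.
HOCl = 0.6558 × 1.41 ppm = 0.9247 ppm.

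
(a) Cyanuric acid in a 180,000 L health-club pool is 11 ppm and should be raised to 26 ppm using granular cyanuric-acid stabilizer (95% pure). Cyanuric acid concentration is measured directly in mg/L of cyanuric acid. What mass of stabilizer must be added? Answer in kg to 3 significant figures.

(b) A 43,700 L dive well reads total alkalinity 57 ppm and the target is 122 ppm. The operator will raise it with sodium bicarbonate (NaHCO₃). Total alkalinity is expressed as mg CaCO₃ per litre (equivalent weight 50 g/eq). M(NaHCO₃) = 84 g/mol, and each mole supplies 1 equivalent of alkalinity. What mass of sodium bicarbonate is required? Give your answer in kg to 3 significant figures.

(a) 2.84 kg; (b) 4.77 kg

(a) CYA to add: (26 − 11) = 15 mg/L × 180,000 L = 2700 g cyanuric acid.
(a) At 95% purity: 2700 / 0.95 = 2842 g product.

(b) Alkalinity to add: (122 − 57) = 65 mg/L as CaCO₃ × 43,700 L = 2840 g as CaCO₃.
(b) Equivalents: 2840 g ÷ 50 g/eq = 56.81 eq.
(b) NaHCO₃ supplies 1 eq per mole → 56.81 mol.
(b) Mass: 56.81 mol × 84 g/mol = 4772 g.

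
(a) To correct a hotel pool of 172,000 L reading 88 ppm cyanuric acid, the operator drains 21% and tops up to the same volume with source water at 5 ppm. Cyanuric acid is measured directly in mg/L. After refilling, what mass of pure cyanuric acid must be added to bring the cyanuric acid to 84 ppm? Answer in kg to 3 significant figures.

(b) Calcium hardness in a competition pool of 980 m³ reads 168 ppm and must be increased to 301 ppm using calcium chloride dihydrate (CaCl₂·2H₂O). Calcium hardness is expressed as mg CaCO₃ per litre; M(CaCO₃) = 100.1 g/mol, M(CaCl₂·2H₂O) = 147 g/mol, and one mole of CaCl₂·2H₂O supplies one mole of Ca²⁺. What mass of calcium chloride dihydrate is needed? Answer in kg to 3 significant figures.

(a) 2.31 kg; (b) 191 kg

(a) After draining 21% and refilling: 88 × 0.79 + 5 × 0.21 = 70.57 ppm.
(a) Deficit to target: 84 − 70.57 = 13.43 mg/L.
(a) Mass: 13.43 mg/L × 172,000 L = 2310 g cyanuric acid.

(b) Volume: 980 m³ = 980,000 L.
(b) Hardness to add: (301 − 168) = 133 mg/L as CaCO₃ × 980,000 L = 130,300 g as CaCO₃.
(b) Moles of Ca²⁺ (1 mol Ca²⁺ ≡ 1 mol CaCO₃): 130,300 / 100.1 g/mol = 1302 mol.
(b) Mass of CaCl₂·2H₂O: 1302 × 147 = 191,400 g.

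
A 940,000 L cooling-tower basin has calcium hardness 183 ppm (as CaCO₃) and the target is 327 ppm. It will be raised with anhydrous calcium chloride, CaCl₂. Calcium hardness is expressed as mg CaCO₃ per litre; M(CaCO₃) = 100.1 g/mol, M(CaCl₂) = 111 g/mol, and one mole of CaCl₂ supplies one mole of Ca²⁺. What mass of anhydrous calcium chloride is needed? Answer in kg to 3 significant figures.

Hardness to add: (327 − 183) = 144 mg/L as CaCO₃ × 940,000 L = 135,400 g as CaCO₃.
Moles of Ca²⁺ (1 mol Ca²⁺ ≡ 1 mol CaCO₃): 135,400 / 100.1 g/mol = 1352 mol.
Mass of CaCl₂: 1352 × 111 = 150,100 g.

150 kg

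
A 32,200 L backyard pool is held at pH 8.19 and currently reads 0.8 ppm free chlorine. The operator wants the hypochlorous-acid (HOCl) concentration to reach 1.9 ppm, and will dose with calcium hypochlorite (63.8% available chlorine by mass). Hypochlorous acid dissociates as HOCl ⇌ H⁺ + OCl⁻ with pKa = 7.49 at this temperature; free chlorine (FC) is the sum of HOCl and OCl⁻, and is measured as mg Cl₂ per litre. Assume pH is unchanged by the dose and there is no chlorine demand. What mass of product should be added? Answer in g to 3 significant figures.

536 g

[OCl⁻]/[HOCl] = 10^(pH − pKa) = 10^(8.19 − 7.49) = 5.012; fraction as HOCl = 1/(1 + 5.012) = 0.1663.
Free chlorine required for 1.9 ppm HOCl: 1.9 / 0.1663 = 11.42 ppm.
FC to add: 11.42 − 0.8 = 10.62 mg/L as Cl₂.
Cl₂ equivalent: 10.62 mg/L × 32,200 L = 342 g.
Product at 63.8% available Cl: 342 / 0.638 = 536.1 g.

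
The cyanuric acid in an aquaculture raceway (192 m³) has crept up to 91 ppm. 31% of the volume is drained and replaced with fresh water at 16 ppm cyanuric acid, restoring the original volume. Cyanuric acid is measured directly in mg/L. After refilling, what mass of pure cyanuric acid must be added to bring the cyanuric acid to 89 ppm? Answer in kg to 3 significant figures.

4.08 kg

Volume: 192 m³ = 192,000 L.
After draining 31% and refilling: 91 × 0.69 + 16 × 0.31 = 67.75 ppm.
Deficit to target: 89 − 67.75 = 21.25 mg/L.
Mass: 21.25 mg/L × 192,000 L = 4080 g cyanuric acid.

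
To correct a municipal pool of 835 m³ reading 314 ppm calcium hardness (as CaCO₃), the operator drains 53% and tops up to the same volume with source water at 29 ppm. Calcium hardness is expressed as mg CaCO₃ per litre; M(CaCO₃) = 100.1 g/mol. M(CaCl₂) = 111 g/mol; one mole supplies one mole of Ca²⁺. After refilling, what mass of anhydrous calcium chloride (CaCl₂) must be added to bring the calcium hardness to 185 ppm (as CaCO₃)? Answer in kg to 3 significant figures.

Volume: 835 m³ = 835,000 L.
After draining 53% and refilling: 314 × 0.47 + 29 × 0.53 = 162.95 ppm.
Deficit to target: 185 − 162.95 = 22.05 mg/L.
As CaCO₃: 22.05 mg/L × 835,000 L = 18,410 g; ÷ 100.1 = 183.9 mol Ca²⁺.
Mass: 183.9 × 111 = 20,420 g.

20.4 kg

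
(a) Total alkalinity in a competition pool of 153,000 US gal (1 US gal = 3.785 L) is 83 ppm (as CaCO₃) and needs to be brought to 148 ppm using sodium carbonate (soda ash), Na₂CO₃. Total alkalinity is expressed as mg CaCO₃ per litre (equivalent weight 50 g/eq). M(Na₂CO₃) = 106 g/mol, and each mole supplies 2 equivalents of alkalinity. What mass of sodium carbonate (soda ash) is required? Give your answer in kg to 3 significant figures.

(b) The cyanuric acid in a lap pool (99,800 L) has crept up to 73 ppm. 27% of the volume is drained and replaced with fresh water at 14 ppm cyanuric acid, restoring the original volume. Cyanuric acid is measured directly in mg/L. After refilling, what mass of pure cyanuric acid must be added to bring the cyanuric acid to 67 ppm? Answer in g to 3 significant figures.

(a) 39.9 kg; (b) 991 g

(a) Volume: 153,000 US gal × 3.785 L/gal = 579,105 L.
(a) Alkalinity to add: (148 − 83) = 65 mg/L as CaCO₃ × 579,105 L = 37,640 g as CaCO₃.
(a) Equivalents: 37,640 g ÷ 50 g/eq = 752.8 eq.
(a) Each mole of Na₂CO₃ supplies 2 eq, so 752.8 / 2 = 376.4 mol.
(a) Mass: 376.4 mol × 106 g/mol = 39,900 g.

(b) After draining 27% and refilling: 73 × 0.73 + 14 × 0.27 = 57.07 ppm.
(b) Deficit to target: 67 − 57.07 = 9.93 mg/L.
(b) Mass: 9.93 mg/L × 99,800 L = 991 g cyanuric acid.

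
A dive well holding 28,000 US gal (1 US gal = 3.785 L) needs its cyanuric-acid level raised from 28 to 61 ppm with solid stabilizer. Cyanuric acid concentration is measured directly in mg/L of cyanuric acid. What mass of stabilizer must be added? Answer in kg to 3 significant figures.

Volume: 28,000 US gal × 3.785 L/gal = 105,980 L.
CYA to add: (61 − 28) = 33 mg/L × 105,980 L = 3497 g cyanuric acid.

3.50 kg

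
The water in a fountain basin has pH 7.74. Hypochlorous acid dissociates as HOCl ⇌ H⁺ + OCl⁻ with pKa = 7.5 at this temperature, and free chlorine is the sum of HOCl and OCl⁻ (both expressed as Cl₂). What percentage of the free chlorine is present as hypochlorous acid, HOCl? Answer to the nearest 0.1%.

[OCl⁻]/[HOCl] = 10^(pH − pKa) = 10^(7.74 − 7.5) = 10^0.24 = 1.738.
Fraction as HOCl = 1 / (1 + 1.738) = 0.3653.

36.5%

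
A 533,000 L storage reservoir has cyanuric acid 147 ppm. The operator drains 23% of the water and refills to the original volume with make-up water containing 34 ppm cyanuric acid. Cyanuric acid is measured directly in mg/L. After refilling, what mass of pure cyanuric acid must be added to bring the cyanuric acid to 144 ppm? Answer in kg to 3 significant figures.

12.3 kg

After draining 23% and refilling: 147 × 0.77 + 34 × 0.23 = 121.01 ppm.
Deficit to target: 144 − 121.01 = 22.99 mg/L.
Mass: 22.99 mg/L × 533,000 L = 12,250 g cyanuric acid.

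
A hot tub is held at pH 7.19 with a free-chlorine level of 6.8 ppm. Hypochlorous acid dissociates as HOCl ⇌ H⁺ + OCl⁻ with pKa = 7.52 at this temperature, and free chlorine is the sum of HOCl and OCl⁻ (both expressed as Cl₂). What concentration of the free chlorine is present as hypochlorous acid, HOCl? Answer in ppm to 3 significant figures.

4.63 ppm

[OCl⁻]/[HOCl] = 10^(pH − pKa) = 10^(7.19 − 7.52) = 10^-0.33 = 0.4677.
Fraction as HOCl = 1 / (1 + 0.4677) = 0.6813.
HOCl = 0.6813 × 6.8 ppm = 4.633 ppm.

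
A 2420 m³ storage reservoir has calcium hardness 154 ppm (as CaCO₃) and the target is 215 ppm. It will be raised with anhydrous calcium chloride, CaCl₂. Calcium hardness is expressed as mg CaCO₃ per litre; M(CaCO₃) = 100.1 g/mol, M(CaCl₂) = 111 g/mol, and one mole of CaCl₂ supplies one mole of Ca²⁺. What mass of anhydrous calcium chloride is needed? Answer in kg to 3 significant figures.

164 kg

Volume: 2420 m³ = 2,420,000 L.
Hardness to add: (215 − 154) = 61 mg/L as CaCO₃ × 2,420,000 L = 147,600 g as CaCO₃.
Moles of Ca²⁺ (1 mol Ca²⁺ ≡ 1 mol CaCO₃): 147,600 / 100.1 g/mol = 1475 mol.
Mass of CaCl₂: 1475 × 111 = 163,700 g.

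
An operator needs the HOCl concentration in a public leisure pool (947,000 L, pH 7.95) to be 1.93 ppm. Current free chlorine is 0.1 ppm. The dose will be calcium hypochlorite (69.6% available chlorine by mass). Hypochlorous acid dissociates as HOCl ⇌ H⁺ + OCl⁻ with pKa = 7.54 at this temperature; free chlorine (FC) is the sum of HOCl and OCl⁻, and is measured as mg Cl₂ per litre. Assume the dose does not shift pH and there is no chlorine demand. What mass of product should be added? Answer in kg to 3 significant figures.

9.24 kg

[OCl⁻]/[HOCl] = 10^(pH − pKa) = 10^(7.95 − 7.54) = 2.57; fraction as HOCl = 1/(1 + 2.57) = 0.2801.
Free chlorine required for 1.93 ppm HOCl: 1.93 / 0.2801 = 6.891 ppm.
FC to add: 6.891 − 0.1 = 6.791 mg/L as Cl₂.
Cl₂ equivalent: 6.791 mg/L × 947,000 L = 6431 g.
Product at 69.6% available Cl: 6431 / 0.696 = 9240 g.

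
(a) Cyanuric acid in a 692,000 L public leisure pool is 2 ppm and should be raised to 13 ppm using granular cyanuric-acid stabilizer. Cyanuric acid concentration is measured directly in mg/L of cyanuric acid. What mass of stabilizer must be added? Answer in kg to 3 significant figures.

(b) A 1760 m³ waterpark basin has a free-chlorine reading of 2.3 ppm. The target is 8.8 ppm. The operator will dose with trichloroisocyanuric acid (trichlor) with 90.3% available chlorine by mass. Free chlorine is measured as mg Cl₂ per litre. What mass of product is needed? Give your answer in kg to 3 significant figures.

(a) CYA to add: (13 − 2) = 11 mg/L × 692,000 L = 7612 g cyanuric acid.

(b) Volume: 1760 m³ = 1,760,000 L.
(b) Chlorine deficit: 8.8 − 2.3 = 6.5 ppm = 6.5 mg/L as Cl₂.
(b) Cl₂ equivalent needed: 6.5 mg/L × 1,760,000 L = 11,440,000 mg = 11,440 g.
(b) Product at 90.3% available chlorine: 11,440 / 0.903 = 12,670 g.

(a) 7.61 kg; (b) 12.7 kg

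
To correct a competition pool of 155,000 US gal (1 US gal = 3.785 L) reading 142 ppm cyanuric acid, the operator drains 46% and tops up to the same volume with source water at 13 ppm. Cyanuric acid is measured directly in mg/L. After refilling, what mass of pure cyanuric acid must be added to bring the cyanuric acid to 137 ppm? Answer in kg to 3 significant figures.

Volume: 155,000 US gal × 3.785 L/gal = 586,675 L.
After draining 46% and refilling: 142 × 0.54 + 13 × 0.46 = 82.66 ppm.
Deficit to target: 137 − 82.66 = 54.34 mg/L.
Mass: 54.34 mg/L × 586,675 L = 31,880 g cyanuric acid.

31.9 kg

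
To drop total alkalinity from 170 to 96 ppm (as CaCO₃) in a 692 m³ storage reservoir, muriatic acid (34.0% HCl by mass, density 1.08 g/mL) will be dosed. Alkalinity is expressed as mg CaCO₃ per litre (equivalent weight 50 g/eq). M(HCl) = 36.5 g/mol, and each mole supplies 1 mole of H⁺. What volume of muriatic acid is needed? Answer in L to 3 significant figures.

102 L

Volume: 692 m³ = 692,000 L.
Alkalinity to neutralize: (170 − 96) = 74 mg/L as CaCO₃ × 692,000 L = 51,210 g as CaCO₃.
Equivalents of H⁺ required: 51,210 ÷ 50 g/eq = 1024 eq = 1024 mol HCl.
Mass of HCl: 1024 × 36.5 = 37,380 g.
Mass of 34.0% solution: 37,380 / 0.34 = 109,900 g.
Volume: 109,900 g ÷ 1.08 g/mL = 101,800 mL.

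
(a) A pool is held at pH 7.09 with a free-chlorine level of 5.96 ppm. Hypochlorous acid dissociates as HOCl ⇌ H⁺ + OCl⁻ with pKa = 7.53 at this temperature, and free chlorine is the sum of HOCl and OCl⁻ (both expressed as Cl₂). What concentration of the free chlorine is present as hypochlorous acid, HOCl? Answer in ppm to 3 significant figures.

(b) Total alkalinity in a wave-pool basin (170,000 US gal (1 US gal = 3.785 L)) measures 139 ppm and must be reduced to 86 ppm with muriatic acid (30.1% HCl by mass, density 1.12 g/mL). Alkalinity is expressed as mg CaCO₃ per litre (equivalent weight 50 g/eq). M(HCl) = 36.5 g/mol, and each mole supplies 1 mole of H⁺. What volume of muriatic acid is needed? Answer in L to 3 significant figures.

(a) 4.37 ppm; (b) 73.8 L

(a) [OCl⁻]/[HOCl] = 10^(pH − pKa) = 10^(7.09 − 7.53) = 10^-0.44 = 0.3631.
(a) Fraction as HOCl = 1 / (1 + 0.3631) = 0.7336.
(a) HOCl = 0.7336 × 5.96 ppm = 4.372 ppm.

(b) Volume: 170,000 US gal × 3.785 L/gal = 643,450 L.
(b) Alkalinity to neutralize: (139 − 86) = 53 mg/L as CaCO₃ × 643,450 L = 34,100 g as CaCO₃.
(b) Equivalents of H⁺ required: 34,100 ÷ 50 g/eq = 682.1 eq = 682.1 mol HCl.
(b) Mass of HCl: 682.1 × 36.5 = 24,900 g.
(b) Mass of 30.1% solution: 24,900 / 0.301 = 82,710 g.
(b) Volume: 82,710 g ÷ 1.12 g/mL = 73,850 mL.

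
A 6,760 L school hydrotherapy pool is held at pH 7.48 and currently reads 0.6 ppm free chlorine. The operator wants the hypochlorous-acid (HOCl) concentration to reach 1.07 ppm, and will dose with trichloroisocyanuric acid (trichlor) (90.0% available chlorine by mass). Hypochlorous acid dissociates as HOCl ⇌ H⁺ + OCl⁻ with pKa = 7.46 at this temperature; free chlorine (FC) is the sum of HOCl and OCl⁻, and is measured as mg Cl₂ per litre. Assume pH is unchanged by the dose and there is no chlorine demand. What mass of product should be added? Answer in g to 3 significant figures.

11.9 g

[OCl⁻]/[HOCl] = 10^(pH − pKa) = 10^(7.48 − 7.46) = 1.047; fraction as HOCl = 1/(1 + 1.047) = 0.4885.
Free chlorine required for 1.07 ppm HOCl: 1.07 / 0.4885 = 2.19 ppm.
FC to add: 2.19 − 0.6 = 1.59 mg/L as Cl₂.
Cl₂ equivalent: 1.59 mg/L × 6,760 L = 10.75 g.
Product at 90.0% available Cl: 10.75 / 0.9 = 11.95 g.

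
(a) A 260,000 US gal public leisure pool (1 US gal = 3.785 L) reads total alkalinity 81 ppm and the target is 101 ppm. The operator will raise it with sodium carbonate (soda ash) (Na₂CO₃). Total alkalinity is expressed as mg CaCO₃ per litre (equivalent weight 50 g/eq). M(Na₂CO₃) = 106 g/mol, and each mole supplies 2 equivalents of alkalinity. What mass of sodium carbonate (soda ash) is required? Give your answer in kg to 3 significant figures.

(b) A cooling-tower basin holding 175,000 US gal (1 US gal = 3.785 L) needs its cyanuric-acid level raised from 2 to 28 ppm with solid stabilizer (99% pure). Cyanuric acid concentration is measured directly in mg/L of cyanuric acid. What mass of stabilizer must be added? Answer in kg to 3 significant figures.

(a) Volume: 260,000 US gal × 3.785 L/gal = 984,100 L.
(a) Alkalinity to add: (101 − 81) = 20 mg/L as CaCO₃ × 984,100 L = 19,680 g as CaCO₃.
(a) Equivalents: 19,680 g ÷ 50 g/eq = 393.6 eq.
(a) Each mole of Na₂CO₃ supplies 2 eq, so 393.6 / 2 = 196.8 mol.
(a) Mass: 196.8 mol × 106 g/mol = 20,860 g.

(b) Volume: 175,000 US gal × 3.785 L/gal = 662,375 L.
(b) CYA to add: (28 − 2) = 26 mg/L × 662,375 L = 17,220 g cyanuric acid.
(b) At 99% purity: 17,220 / 0.99 = 17,400 g product.

(a) 20.9 kg; (b) 17.4 kg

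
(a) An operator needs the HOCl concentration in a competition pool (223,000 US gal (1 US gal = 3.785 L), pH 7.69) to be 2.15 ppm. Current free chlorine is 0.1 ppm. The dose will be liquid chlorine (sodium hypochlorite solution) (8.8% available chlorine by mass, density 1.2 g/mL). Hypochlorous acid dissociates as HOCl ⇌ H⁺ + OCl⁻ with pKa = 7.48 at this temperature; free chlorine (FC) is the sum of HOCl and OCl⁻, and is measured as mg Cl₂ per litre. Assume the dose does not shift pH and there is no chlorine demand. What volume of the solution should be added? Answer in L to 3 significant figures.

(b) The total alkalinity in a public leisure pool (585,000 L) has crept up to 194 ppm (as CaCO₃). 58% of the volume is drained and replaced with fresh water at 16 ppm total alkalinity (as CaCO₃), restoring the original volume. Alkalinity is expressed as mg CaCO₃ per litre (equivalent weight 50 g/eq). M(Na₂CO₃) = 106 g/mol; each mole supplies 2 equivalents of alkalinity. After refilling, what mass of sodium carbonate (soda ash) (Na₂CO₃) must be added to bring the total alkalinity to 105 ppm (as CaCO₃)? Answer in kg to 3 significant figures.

(a) 44.3 L; (b) 8.83 kg

(a) Volume: 223,000 US gal × 3.785 L/gal = 844,055 L.
(a) [OCl⁻]/[HOCl] = 10^(pH − pKa) = 10^(7.69 − 7.48) = 1.622; fraction as HOCl = 1/(1 + 1.622) = 0.3814.
(a) Free chlorine required for 2.15 ppm HOCl: 2.15 / 0.3814 = 5.637 ppm.
(a) FC to add: 5.637 − 0.1 = 5.537 mg/L as Cl₂.
(a) Cl₂ equivalent: 5.537 mg/L × 844,055 L = 4673 g.
(a) Product at 8.8% available Cl: 4673 / 0.088 = 53,110 g.
(a) Volume: 53,110 g ÷ 1.2 g/mL = 44,260 mL.

(b) After draining 58% and refilling: 194 × 0.42 + 16 × 0.58 = 90.76 ppm.
(b) Deficit to target: 105 − 90.76 = 14.24 mg/L.
(b) As CaCO₃: 14.24 mg/L × 585,000 L = 8330 g; ÷ 50 g/eq ÷ 2 = 83.3 mol Na₂CO₃.
(b) Mass: 83.3 × 106 = 8830 g.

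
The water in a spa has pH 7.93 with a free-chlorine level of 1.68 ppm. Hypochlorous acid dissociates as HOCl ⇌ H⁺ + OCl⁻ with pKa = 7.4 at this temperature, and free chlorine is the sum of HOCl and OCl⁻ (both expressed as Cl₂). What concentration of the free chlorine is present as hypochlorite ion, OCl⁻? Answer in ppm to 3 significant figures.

[OCl⁻]/[HOCl] = 10^(pH − pKa) = 10^(7.93 − 7.4) = 10^0.53 = 3.388.
Fraction as HOCl = 1 / (1 + 3.388) = 0.2279.
OCl⁻ = (1 − 0.2279) × 1.68 ppm = 1.297 ppm.

1.30 ppm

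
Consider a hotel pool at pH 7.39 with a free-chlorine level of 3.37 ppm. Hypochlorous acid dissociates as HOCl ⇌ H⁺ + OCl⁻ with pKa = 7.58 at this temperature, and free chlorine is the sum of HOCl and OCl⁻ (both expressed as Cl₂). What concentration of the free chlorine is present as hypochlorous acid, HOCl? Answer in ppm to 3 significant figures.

[OCl⁻]/[HOCl] = 10^(pH − pKa) = 10^(7.39 − 7.58) = 10^-0.19 = 0.6457.
Fraction as HOCl = 1 / (1 + 0.6457) = 0.6077.
HOCl = 0.6077 × 3.37 ppm = 2.048 ppm.

2.05 ppm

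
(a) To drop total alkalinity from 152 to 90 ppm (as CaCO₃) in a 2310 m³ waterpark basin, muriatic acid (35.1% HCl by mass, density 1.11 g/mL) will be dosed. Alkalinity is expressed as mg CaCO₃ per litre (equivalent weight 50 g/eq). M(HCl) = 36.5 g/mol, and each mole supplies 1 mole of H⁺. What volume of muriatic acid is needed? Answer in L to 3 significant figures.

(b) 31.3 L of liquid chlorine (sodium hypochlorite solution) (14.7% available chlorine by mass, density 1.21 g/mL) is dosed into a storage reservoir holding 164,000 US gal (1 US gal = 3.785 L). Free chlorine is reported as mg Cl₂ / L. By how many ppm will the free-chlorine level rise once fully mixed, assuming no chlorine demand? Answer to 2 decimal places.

(a) Volume: 2310 m³ = 2,310,000 L.
(a) Alkalinity to neutralize: (152 − 90) = 62 mg/L as CaCO₃ × 2,310,000 L = 143,200 g as CaCO₃.
(a) Equivalents of H⁺ required: 143,200 ÷ 50 g/eq = 2864 eq = 2864 mol HCl.
(a) Mass of HCl: 2864 × 36.5 = 104,600 g.
(a) Mass of 35.1% solution: 104,600 / 0.351 = 297,900 g.
(a) Volume: 297,900 g ÷ 1.11 g/mL = 268,300 mL.

(b) Volume: 164,000 US gal × 3.785 L/gal = 620,740 L.
(b) Mass of solution: 31.3 L × 1000 mL/L × 1.21 g/mL = 37,870 g.
(b) Available chlorine delivered: 37,870 g × 0.147 = 5567 g as Cl₂.
(b) Concentration rise: 5567 g / 620,740 L = 8.969 mg/L = 8.97 ppm.

(a) 268 L; (b) 8.97 ppm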